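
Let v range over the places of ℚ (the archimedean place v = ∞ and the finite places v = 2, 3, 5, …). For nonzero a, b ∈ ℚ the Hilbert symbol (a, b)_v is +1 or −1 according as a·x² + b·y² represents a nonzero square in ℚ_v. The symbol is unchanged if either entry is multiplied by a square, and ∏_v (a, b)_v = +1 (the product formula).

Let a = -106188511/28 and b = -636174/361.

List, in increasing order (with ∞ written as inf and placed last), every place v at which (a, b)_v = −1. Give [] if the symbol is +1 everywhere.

Mod squares: a ≡ -17017, b ≡ -7854. Check v ∈ {∞, 2, 3, 7, 11, 13, 17, 19}.
v=∞: -17017 < 0 and -7854 < 0  ⇒  (a,b)_∞ = -1.
v=7: a=7^-1·(≡3), b=7^1·(≡5) mod 7; (3|7)=-1, (5|7)=-1; (−1)^{-1·1·3}·(-1)^1·(-1)^-1 = -1.
v=11: a=11^3·(≡4), b=11^1·(≡9) mod 11; (4|11)=+1, (9|11)=+1; (−1)^{3·1·5}·(+1)^1·(+1)^3 = -1.
v=19: a=19^2·(≡5), b=19^-2·(≡3) mod 19; (5|19)=+1, (3|19)=-1; (−1)^{2·-2·9}·(+1)^-2·(-1)^2 = +1.
v=3: a=3^0·(≡2), b=3^5·(≡1) mod 3; (2|3)=-1, (1|3)=+1; (−1)^{0·5·1}·(-1)^5·(+1)^0 = -1.
v=17: a=17^1·(≡15), b=17^1·(≡3) mod 17; (15|17)=+1, (3|17)=-1; (−1)^{1·1·8}·(+1)^1·(-1)^1 = -1.
v=2: v_2(a)=-2, v_2(b)=1; units ≡ 7, 1 (mod 8); ε·ε+αω+βω = 1·0+-2·0+1·0 ≡ 0  ⇒  (a,b)_2 = +1.
v=13: a=13^1·(≡4), b=13^0·(≡2) mod 13; (4|13)=+1, (2|13)=-1; (−1)^{1·0·6}·(+1)^0·(-1)^1 = -1.
(-17017, -7854 / ℚ) ramifies at {3, 7, 11, 13, 17, ∞}: a division algebra.

[3, 7, 11, 13, 17, inf]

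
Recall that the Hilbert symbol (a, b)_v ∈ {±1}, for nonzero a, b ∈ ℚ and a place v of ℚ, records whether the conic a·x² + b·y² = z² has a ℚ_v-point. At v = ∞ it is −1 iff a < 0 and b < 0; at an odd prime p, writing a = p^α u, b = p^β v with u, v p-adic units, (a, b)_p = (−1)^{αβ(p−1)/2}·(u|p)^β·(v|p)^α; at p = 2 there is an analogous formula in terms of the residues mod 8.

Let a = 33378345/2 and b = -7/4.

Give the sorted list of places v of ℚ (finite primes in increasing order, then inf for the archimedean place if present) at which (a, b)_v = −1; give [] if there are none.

(a, b) ≡ (43890, -7) mod (ℚ^×)²; places V = {2, 3, 5, 7, 11, 13, 19, ∞}.
(a,b)_13: α=2, u≡11; β=0, v≡8 (mod 13); (11|13)=-1, (8|13)=-1; sign (−1)^0·-1^0·-1^2 = +1.
(a,b)_2: α=-1, β=-2; u≡1, v≡1 (mod 8); ε(u)ε(v)=0·0, αω(v)=-1·0, βω(u)=-2·0; sum ≡ 0  ⇒  +1.
(a,b)_7: α=1, u≡6; β=1, v≡5 (mod 7); (6|7)=-1, (5|7)=-1; sign (−1)^1·-1^1·-1^1 = -1.
(a,b)_19: α=1, u≡17; β=0, v≡3 (mod 19); (17|19)=+1, (3|19)=-1; sign (−1)^0·+1^0·-1^1 = -1.
(a,b)_5: α=1, u≡2; β=0, v≡2 (mod 5); (2|5)=-1, (2|5)=-1; sign (−1)^0·-1^0·-1^1 = -1.
(a,b)_11: α=1, u≡6; β=0, v≡1 (mod 11); (6|11)=-1, (1|11)=+1; sign (−1)^0·-1^0·+1^1 = +1.
(a,b)_3: α=3, u≡2; β=0, v≡2 (mod 3); (2|3)=-1, (2|3)=-1; sign (−1)^0·-1^0·-1^3 = -1.
(a,b)_∞: sgn(43890)=+, sgn(-7)=−, so +1.
|Ram(43890, -7)| = 4, even; anisotropic at {3, 5, 7, 19}.

[3, 5, 7, 19]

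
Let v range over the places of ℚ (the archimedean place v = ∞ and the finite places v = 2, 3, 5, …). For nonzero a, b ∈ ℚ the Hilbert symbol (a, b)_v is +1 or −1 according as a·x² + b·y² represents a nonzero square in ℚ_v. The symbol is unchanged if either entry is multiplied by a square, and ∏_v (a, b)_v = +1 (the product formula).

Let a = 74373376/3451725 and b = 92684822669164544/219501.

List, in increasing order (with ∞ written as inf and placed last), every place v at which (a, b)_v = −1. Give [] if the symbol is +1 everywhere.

(a, b) ≡ (29, 164749) mod (ℚ^×)²; places V = {2, 3, 5, 7, 11, 13, 19, 23, 29, ∞}.
(a,b)_2: α=8, β=18; u≡5, v≡5 (mod 8); ε(u)ε(v)=0·0, αω(v)=8·1, βω(u)=18·1; sum ≡ 0  ⇒  +1.
(a,b)_29: α=-1, u≡7; β=-3, v≡15 (mod 29); (7|29)=+1, (15|29)=-1; sign (−1)^0·+1^-3·-1^-1 = -1.
(a,b)_5: α=-2, u≡4; β=0, v≡4 (mod 5); (4|5)=+1, (4|5)=+1; sign (−1)^0·+1^0·+1^-2 = +1.
(a,b)_7: α=4, u≡2; β=6, v≡1 (mod 7); (2|7)=+1, (1|7)=+1; sign (−1)^0·+1^6·+1^4 = +1.
(a,b)_11: α=2, u≡10; β=0, v≡7 (mod 11); (10|11)=-1, (7|11)=-1; sign (−1)^0·-1^0·-1^2 = +1.
(a,b)_23: α=-2, u≡13; β=3, v≡20 (mod 23); (13|23)=+1, (20|23)=-1; sign (−1)^0·+1^3·-1^-2 = +1.
(a,b)_∞: sgn(29)=+, sgn(164749)=+, so +1.
(a,b)_19: α=0, u≡3; β=1, v≡7 (mod 19); (3|19)=-1, (7|19)=+1; sign (−1)^0·-1^1·+1^0 = -1.
(a,b)_13: α=0, u≡3; β=1, v≡8 (mod 13); (3|13)=+1, (8|13)=-1; sign (−1)^0·+1^1·-1^0 = +1.
(a,b)_3: α=-2, u≡2; β=-2, v≡1 (mod 3); (2|3)=-1, (1|3)=+1; sign (−1)^0·-1^-2·+1^-2 = +1.
|Ram(29, 164749)| = 2, even; anisotropic at {19, 29}.

[19, 29]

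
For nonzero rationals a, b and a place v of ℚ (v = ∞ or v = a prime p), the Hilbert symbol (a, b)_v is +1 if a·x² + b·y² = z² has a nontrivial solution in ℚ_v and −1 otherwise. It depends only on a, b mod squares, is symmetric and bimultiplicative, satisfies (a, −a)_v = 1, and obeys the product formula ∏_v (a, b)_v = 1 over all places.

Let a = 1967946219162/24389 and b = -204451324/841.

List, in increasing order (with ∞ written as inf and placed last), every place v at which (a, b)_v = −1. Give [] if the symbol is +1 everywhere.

Mod squares: a ≡ 254562, b ≡ -1043119. Check v ∈ {∞, 2, 3, 7, 11, 19, 23, 29, 31}.
v=7: a=7^3·(≡2), b=7^3·(≡3) mod 7; (2|7)=+1, (3|7)=-1; (−1)^{3·3·3}·(+1)^3·(-1)^3 = +1.
v=19: a=19^1·(≡10), b=19^1·(≡7) mod 19; (10|19)=-1, (7|19)=+1; (−1)^{1·1·9}·(-1)^1·(+1)^1 = +1.
v=3: a=3^3·(≡2), b=3^0·(≡2) mod 3; (2|3)=-1, (2|3)=-1; (−1)^{3·0·1}·(-1)^0·(-1)^3 = -1.
v=23: a=23^2·(≡5), b=23^1·(≡1) mod 23; (5|23)=-1, (1|23)=+1; (−1)^{2·1·11}·(-1)^1·(+1)^2 = -1.
v=∞: 254562 > 0 and -1043119 < 0  ⇒  (a,b)_∞ = +1.
v=31: a=31^2·(≡30), b=31^1·(≡27) mod 31; (30|31)=-1, (27|31)=-1; (−1)^{2·1·15}·(-1)^1·(-1)^2 = -1.
v=2: v_2(a)=1, v_2(b)=2; units ≡ 1, 1 (mod 8); ε·ε+αω+βω = 0·0+1·0+2·0 ≡ 0  ⇒  (a,b)_2 = +1.
v=29: a=29^-3·(≡25), b=29^-2·(≡10) mod 29; (25|29)=+1, (10|29)=-1; (−1)^{-3·-2·14}·(+1)^-2·(-1)^-3 = -1.
v=11: a=11^1·(≡1), b=11^1·(≡8) mod 11; (1|11)=+1, (8|11)=-1; (−1)^{1·1·5}·(+1)^1·(-1)^1 = +1.
Ram(254562, -1043119) = {3, 23, 29, 31}; no ℚ_3-point on the conic.

[3, 23, 29, 31]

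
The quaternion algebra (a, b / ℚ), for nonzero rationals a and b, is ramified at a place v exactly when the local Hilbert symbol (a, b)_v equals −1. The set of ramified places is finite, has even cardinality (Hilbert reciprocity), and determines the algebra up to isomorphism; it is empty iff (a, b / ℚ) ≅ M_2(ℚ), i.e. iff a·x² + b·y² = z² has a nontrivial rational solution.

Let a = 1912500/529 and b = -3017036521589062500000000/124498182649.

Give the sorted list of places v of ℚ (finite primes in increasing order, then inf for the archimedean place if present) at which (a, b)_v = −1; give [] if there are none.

Mod squares: a ≡ 85, b ≡ -33. Check v ∈ {∞, 2, 3, 5, 11, 17, 23, 29, 31}.
v=31: a=31^0·(≡24), b=31^2·(≡26) mod 31; (24|31)=-1, (26|31)=-1; (−1)^{0·2·15}·(-1)^2·(-1)^0 = +1.
v=23: a=23^-2·(≡4), b=23^-6·(≡18) mod 23; (4|23)=+1, (18|23)=+1; (−1)^{-2·-6·11}·(+1)^-6·(+1)^-2 = +1.
v=17: a=17^1·(≡14), b=17^4·(≡8) mod 17; (14|17)=-1, (8|17)=+1; (−1)^{1·4·8}·(-1)^4·(+1)^1 = +1.
v=∞: 85 > 0 and -33 < 0  ⇒  (a,b)_∞ = +1.
v=11: a=11^0·(≡7), b=11^1·(≡6) mod 11; (7|11)=-1, (6|11)=-1; (−1)^{0·1·5}·(-1)^1·(-1)^0 = -1.
v=2: v_2(a)=2, v_2(b)=8; units ≡ 5, 7 (mod 8); ε·ε+αω+βω = 0·1+2·0+8·1 ≡ 0  ⇒  (a,b)_2 = +1.
v=29: a=29^0·(≡26), b=29^-2·(≡23) mod 29; (26|29)=-1, (23|29)=+1; (−1)^{0·-2·14}·(-1)^-2·(+1)^0 = +1.
v=5: a=5^5·(≡3), b=5^14·(≡2) mod 5; (3|5)=-1, (2|5)=-1; (−1)^{5·14·2}·(-1)^14·(-1)^5 = -1.
v=3: a=3^2·(≡1), b=3^7·(≡1) mod 3; (1|3)=+1, (1|3)=+1; (−1)^{2·7·1}·(+1)^7·(+1)^2 = +1.
|Ram(85, -33)| = 2, even; anisotropic at {5, 11}.

[5, 11]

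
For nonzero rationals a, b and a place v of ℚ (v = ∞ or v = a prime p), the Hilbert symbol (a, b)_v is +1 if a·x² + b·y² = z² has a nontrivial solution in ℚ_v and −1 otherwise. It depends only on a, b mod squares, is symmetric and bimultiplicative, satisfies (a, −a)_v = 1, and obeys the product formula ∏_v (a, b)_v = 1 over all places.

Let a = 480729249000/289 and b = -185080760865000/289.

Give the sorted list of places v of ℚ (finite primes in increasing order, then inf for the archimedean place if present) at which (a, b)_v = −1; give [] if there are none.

[11, 13]

(a, b) ≡ (10010, -26) mod (ℚ^×)²; places V = {2, 3, 5, 7, 11, 13, 17, ∞}.
(a,b)_3: α=4, u≡2; β=4, v≡1 (mod 3); (2|3)=-1, (1|3)=+1; sign (−1)^0·-1^4·+1^4 = +1.
(a,b)_11: α=3, u≡2; β=4, v≡7 (mod 11); (2|11)=-1, (7|11)=-1; sign (−1)^0·-1^4·-1^3 = -1.
(a,b)_5: α=3, u≡3; β=4, v≡4 (mod 5); (3|5)=-1, (4|5)=+1; sign (−1)^0·-1^4·+1^3 = +1.
(a,b)_13: α=1, u≡1; β=1, v≡5 (mod 13); (1|13)=+1, (5|13)=-1; sign (−1)^0·+1^1·-1^1 = -1.
(a,b)_∞: sgn(10010)=+, sgn(-26)=−, so +1.
(a,b)_17: α=-2, u≡11; β=-2, v≡15 (mod 17); (11|17)=-1, (15|17)=+1; sign (−1)^0·-1^-2·+1^-2 = +1.
(a,b)_7: α=3, u≡2; β=4, v≡2 (mod 7); (2|7)=+1, (2|7)=+1; sign (−1)^0·+1^4·+1^3 = +1.
(a,b)_2: α=3, β=3; u≡5, v≡3 (mod 8); ε(u)ε(v)=0·1, αω(v)=3·1, βω(u)=3·1; sum ≡ 0  ⇒  +1.
Ram(10010, -26) = {11, 13}; no ℚ_11-point on the conic.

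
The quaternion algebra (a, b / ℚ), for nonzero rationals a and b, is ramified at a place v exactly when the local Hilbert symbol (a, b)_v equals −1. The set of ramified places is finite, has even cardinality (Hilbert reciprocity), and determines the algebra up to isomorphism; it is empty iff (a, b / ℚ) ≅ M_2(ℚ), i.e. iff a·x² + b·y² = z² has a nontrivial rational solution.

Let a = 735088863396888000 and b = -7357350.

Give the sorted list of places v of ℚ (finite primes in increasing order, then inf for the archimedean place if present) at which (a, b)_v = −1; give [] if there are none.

[3, 11, 13, 29]

Mod squares: a ≡ 33495, b ≡ -6006. Check v ∈ {∞, 2, 3, 5, 7, 11, 13, 29}.
v=11: a=11^3·(≡1), b=11^1·(≡5) mod 11; (1|11)=+1, (5|11)=+1; (−1)^{3·1·5}·(+1)^1·(+1)^3 = -1.
v=29: a=29^1·(≡1), b=29^0·(≡8) mod 29; (1|29)=+1, (8|29)=-1; (−1)^{1·0·14}·(+1)^0·(-1)^1 = -1.
v=7: a=7^3·(≡2), b=7^3·(≡5) mod 7; (2|7)=+1, (5|7)=-1; (−1)^{3·3·3}·(+1)^3·(-1)^3 = +1.
v=3: a=3^5·(≡2), b=3^1·(≡2) mod 3; (2|3)=-1, (2|3)=-1; (−1)^{5·1·1}·(-1)^1·(-1)^5 = -1.
v=∞: 33495 > 0 and -6006 < 0  ⇒  (a,b)_∞ = +1.
v=5: a=5^3·(≡4), b=5^2·(≡1) mod 5; (4|5)=+1, (1|5)=+1; (−1)^{3·2·2}·(+1)^2·(+1)^3 = +1.
v=2: v_2(a)=6, v_2(b)=1; units ≡ 7, 5 (mod 8); ε·ε+αω+βω = 1·0+6·1+1·0 ≡ 0  ⇒  (a,b)_2 = +1.
v=13: a=13^4·(≡8), b=13^1·(≡5) mod 13; (8|13)=-1, (5|13)=-1; (−1)^{4·1·6}·(-1)^1·(-1)^4 = -1.
|Ram(33495, -6006)| = 4, even; anisotropic at {3, 11, 13, 29}.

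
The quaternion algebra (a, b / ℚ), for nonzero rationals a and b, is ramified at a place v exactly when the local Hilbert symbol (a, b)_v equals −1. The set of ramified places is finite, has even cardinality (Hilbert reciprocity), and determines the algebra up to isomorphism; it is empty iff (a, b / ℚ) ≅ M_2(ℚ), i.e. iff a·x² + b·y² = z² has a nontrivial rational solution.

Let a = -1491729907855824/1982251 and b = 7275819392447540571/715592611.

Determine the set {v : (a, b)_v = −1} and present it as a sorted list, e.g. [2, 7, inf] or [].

[7, 23]

Mod squares: a ≡ -399, b ≡ 3459729. Check v ∈ {∞, 2, 3, 7, 13, 17, 19, 23, 29}.
v=∞: -399 < 0 and 3459729 > 0  ⇒  (a,b)_∞ = +1.
v=17: a=17^-2·(≡4), b=17^-2·(≡9) mod 17; (4|17)=+1, (9|17)=+1; (−1)^{-2·-2·8}·(+1)^-2·(+1)^-2 = +1.
v=29: a=29^2·(≡24), b=29^3·(≡23) mod 29; (24|29)=+1, (23|29)=+1; (−1)^{2·3·14}·(+1)^3·(+1)^2 = +1.
v=3: a=3^11·(≡2), b=3^13·(≡1) mod 3; (2|3)=-1, (1|3)=+1; (−1)^{11·13·1}·(-1)^13·(+1)^11 = +1.
v=13: a=13^2·(≡4), b=13^3·(≡3) mod 13; (4|13)=+1, (3|13)=+1; (−1)^{2·3·6}·(+1)^3·(+1)^2 = +1.
v=2: v_2(a)=4, v_2(b)=0; units ≡ 1, 1 (mod 8); ε·ε+αω+βω = 0·0+4·0+0·0 ≡ 0  ⇒  (a,b)_2 = +1.
v=7: a=7^1·(≡6), b=7^1·(≡3) mod 7; (6|7)=-1, (3|7)=-1; (−1)^{1·1·3}·(-1)^1·(-1)^1 = -1.
v=19: a=19^-3·(≡17), b=19^-5·(≡15) mod 19; (17|19)=+1, (15|19)=-1; (−1)^{-3·-5·9}·(+1)^-5·(-1)^-3 = +1.
v=23: a=23^2·(≡14), b=23^3·(≡13) mod 23; (14|23)=-1, (13|23)=+1; (−1)^{2·3·11}·(-1)^3·(+1)^2 = -1.
Ram(-399, 3459729) = {7, 23}; no ℚ_7-point on the conic.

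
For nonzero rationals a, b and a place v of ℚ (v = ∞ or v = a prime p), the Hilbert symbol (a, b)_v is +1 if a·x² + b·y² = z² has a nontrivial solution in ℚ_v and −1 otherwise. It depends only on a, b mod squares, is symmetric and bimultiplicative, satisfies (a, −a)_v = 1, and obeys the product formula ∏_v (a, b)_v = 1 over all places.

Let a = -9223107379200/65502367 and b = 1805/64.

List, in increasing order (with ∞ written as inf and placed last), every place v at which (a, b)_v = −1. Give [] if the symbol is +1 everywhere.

[2, 3, 7, 13]

Mod squares: a ≡ -6006, b ≡ 5. Check v ∈ {∞, 2, 3, 5, 7, 11, 13, 19, 23}.
v=∞: -6006 < 0 and 5 > 0  ⇒  (a,b)_∞ = +1.
v=5: a=5^2·(≡1), b=5^1·(≡4) mod 5; (1|5)=+1, (4|5)=+1; (−1)^{2·1·2}·(+1)^1·(+1)^2 = +1.
v=23: a=23^-2·(≡15), b=23^0·(≡7) mod 23; (15|23)=-1, (7|23)=-1; (−1)^{-2·0·11}·(-1)^0·(-1)^-2 = +1.
v=2: v_2(a)=17, v_2(b)=-6; units ≡ 5, 5 (mod 8); ε·ε+αω+βω = 0·0+17·1+-6·1 ≡ 1  ⇒  (a,b)_2 = -1.
v=7: a=7^-3·(≡3), b=7^0·(≡6) mod 7; (3|7)=-1, (6|7)=-1; (−1)^{-3·0·3}·(-1)^0·(-1)^-3 = -1.
v=19: a=19^-2·(≡9), b=19^2·(≡17) mod 19; (9|19)=+1, (17|19)=+1; (−1)^{-2·2·9}·(+1)^2·(+1)^-2 = +1.
v=13: a=13^1·(≡5), b=13^0·(≡2) mod 13; (5|13)=-1, (2|13)=-1; (−1)^{1·0·6}·(-1)^0·(-1)^1 = -1.
v=11: a=11^1·(≡9), b=11^0·(≡5) mod 11; (9|11)=+1, (5|11)=+1; (−1)^{1·0·5}·(+1)^0·(+1)^1 = +1.
v=3: a=3^9·(≡2), b=3^0·(≡2) mod 3; (2|3)=-1, (2|3)=-1; (−1)^{9·0·1}·(-1)^0·(-1)^9 = -1.
|Ram(-6006, 5)| = 4, even; anisotropic at {2, 3, 7, 13}.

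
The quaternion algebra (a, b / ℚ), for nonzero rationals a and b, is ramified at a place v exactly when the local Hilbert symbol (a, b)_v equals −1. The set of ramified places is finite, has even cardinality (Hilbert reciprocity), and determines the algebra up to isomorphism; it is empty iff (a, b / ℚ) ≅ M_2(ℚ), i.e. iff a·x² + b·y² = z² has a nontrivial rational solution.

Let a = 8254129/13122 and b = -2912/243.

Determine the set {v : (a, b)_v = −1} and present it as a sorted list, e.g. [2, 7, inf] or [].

Mod squares: a ≡ 2, b ≡ -546. Check v ∈ {∞, 2, 3, 7, 13, 17}.
v=7: a=7^0·(≡4), b=7^1·(≡5) mod 7; (4|7)=+1, (5|7)=-1; (−1)^{0·1·3}·(+1)^1·(-1)^0 = +1.
v=17: a=17^2·(≡8), b=17^0·(≡16) mod 17; (8|17)=+1, (16|17)=+1; (−1)^{2·0·8}·(+1)^0·(+1)^2 = +1.
v=2: v_2(a)=-1, v_2(b)=5; units ≡ 1, 7 (mod 8); ε·ε+αω+βω = 0·1+-1·0+5·0 ≡ 0  ⇒  (a,b)_2 = +1.
v=13: a=13^4·(≡11), b=13^1·(≡4) mod 13; (11|13)=-1, (4|13)=+1; (−1)^{4·1·6}·(-1)^1·(+1)^4 = -1.
v=∞: 2 > 0 and -546 < 0  ⇒  (a,b)_∞ = +1.
v=3: a=3^-8·(≡2), b=3^-5·(≡1) mod 3; (2|3)=-1, (1|3)=+1; (−1)^{-8·-5·1}·(-1)^-5·(+1)^-8 = -1.
(2, -546 / ℚ) ramifies at {3, 13}: a division algebra.

[3, 13]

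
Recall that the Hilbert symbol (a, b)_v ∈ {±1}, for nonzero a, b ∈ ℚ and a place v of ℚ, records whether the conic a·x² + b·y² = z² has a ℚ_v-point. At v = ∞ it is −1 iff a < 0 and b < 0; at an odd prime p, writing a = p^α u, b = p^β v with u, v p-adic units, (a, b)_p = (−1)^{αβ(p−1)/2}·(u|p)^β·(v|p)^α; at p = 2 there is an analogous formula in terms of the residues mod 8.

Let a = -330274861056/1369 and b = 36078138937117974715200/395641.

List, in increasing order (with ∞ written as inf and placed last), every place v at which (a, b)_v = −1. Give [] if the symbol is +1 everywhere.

Mod squares: a ≡ -8959279, b ≡ 13. Check v ∈ {∞, 2, 3, 5, 7, 13, 17, 19, 31, 37, 41, 53}.
v=37: a=37^-2·(≡33), b=37^-2·(≡14) mod 37; (33|37)=+1, (14|37)=-1; (−1)^{-2·-2·18}·(+1)^-2·(-1)^-2 = +1.
v=41: a=41^1·(≡6), b=41^2·(≡24) mod 41; (6|41)=-1, (24|41)=-1; (−1)^{1·2·20}·(-1)^2·(-1)^1 = -1.
v=2: v_2(a)=12, v_2(b)=6; units ≡ 1, 5 (mod 8); ε·ε+αω+βω = 0·0+12·1+6·0 ≡ 0  ⇒  (a,b)_2 = +1.
v=17: a=17^0·(≡7), b=17^-2·(≡13) mod 17; (7|17)=-1, (13|17)=+1; (−1)^{0·-2·8}·(-1)^-2·(+1)^0 = +1.
v=∞: -8959279 < 0 and 13 > 0  ⇒  (a,b)_∞ = +1.
v=13: a=13^0·(≡4), b=13^1·(≡4) mod 13; (4|13)=+1, (4|13)=+1; (−1)^{0·1·6}·(+1)^1·(+1)^0 = +1.
v=3: a=3^2·(≡2), b=3^2·(≡1) mod 3; (2|3)=-1, (1|3)=+1; (−1)^{2·2·1}·(-1)^2·(+1)^2 = +1.
v=5: a=5^0·(≡1), b=5^2·(≡3) mod 5; (1|5)=+1, (3|5)=-1; (−1)^{0·2·2}·(+1)^2·(-1)^0 = +1.
v=7: a=7^1·(≡2), b=7^6·(≡5) mod 7; (2|7)=+1, (5|7)=-1; (−1)^{1·6·3}·(+1)^6·(-1)^1 = -1.
v=19: a=19^1·(≡4), b=19^2·(≡2) mod 19; (4|19)=+1, (2|19)=-1; (−1)^{1·2·9}·(+1)^2·(-1)^1 = -1.
v=31: a=31^1·(≡4), b=31^2·(≡13) mod 31; (4|31)=+1, (13|31)=-1; (−1)^{1·2·15}·(+1)^2·(-1)^1 = -1.
v=53: a=53^1·(≡19), b=53^2·(≡49) mod 53; (19|53)=-1, (49|53)=+1; (−1)^{1·2·26}·(-1)^2·(+1)^1 = +1.
Ram(-8959279, 13) = {7, 19, 31, 41}; no ℚ_7-point on the conic.

[7, 19, 31, 41]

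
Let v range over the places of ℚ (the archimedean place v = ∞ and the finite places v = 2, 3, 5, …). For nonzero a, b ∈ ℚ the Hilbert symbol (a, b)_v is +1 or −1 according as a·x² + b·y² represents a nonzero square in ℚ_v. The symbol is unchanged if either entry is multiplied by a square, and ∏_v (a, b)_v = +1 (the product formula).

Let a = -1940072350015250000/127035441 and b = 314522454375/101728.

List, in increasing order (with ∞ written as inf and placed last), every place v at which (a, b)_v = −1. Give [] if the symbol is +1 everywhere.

Mod squares: a ≡ -29, b ≡ 731786. Check v ∈ {∞, 2, 3, 5, 11, 13, 17, 29, 31, 37, 41}.
v=5: a=5^6·(≡4), b=5^4·(≡4) mod 5; (4|5)=+1, (4|5)=+1; (−1)^{6·4·2}·(+1)^4·(+1)^6 = +1.
v=3: a=3^-2·(≡1), b=3^2·(≡2) mod 3; (1|3)=+1, (2|3)=-1; (−1)^{-2·2·1}·(+1)^2·(-1)^-2 = +1.
v=2: v_2(a)=4, v_2(b)=-5; units ≡ 3, 5 (mod 8); ε·ε+αω+βω = 1·0+4·1+-5·1 ≡ 1  ⇒  (a,b)_2 = -1.
v=17: a=17^-4·(≡14), b=17^-2·(≡15) mod 17; (14|17)=-1, (15|17)=+1; (−1)^{-4·-2·8}·(-1)^-2·(+1)^-4 = +1.
v=13: a=13^-2·(≡3), b=13^0·(≡4) mod 13; (3|13)=+1, (4|13)=+1; (−1)^{-2·0·6}·(+1)^0·(+1)^-2 = +1.
v=11: a=11^2·(≡3), b=11^-1·(≡1) mod 11; (3|11)=+1, (1|11)=+1; (−1)^{2·-1·5}·(+1)^-1·(+1)^2 = +1.
v=29: a=29^1·(≡24), b=29^1·(≡25) mod 29; (24|29)=+1, (25|29)=+1; (−1)^{1·1·14}·(+1)^1·(+1)^1 = +1.
v=31: a=31^2·(≡8), b=31^1·(≡22) mod 31; (8|31)=+1, (22|31)=-1; (−1)^{2·1·15}·(+1)^1·(-1)^2 = +1.
v=∞: -29 < 0 and 731786 > 0  ⇒  (a,b)_∞ = +1.
v=41: a=41^2·(≡27), b=41^2·(≡2) mod 41; (27|41)=-1, (2|41)=+1; (−1)^{2·2·20}·(-1)^2·(+1)^2 = +1.
v=37: a=37^2·(≡18), b=37^1·(≡29) mod 37; (18|37)=-1, (29|37)=-1; (−1)^{2·1·18}·(-1)^1·(-1)^2 = -1.
(-29, 731786 / ℚ) ramifies at {2, 37}: a division algebra.

[2, 37]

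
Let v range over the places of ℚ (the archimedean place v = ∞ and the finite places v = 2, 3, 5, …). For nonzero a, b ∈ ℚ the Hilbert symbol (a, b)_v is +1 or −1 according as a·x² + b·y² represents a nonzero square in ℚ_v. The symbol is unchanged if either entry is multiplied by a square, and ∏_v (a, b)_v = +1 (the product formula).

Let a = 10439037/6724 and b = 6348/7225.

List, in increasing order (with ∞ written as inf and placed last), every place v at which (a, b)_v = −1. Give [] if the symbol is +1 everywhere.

Mod squares: a ≡ 357, b ≡ 3. Check v ∈ {∞, 2, 3, 5, 7, 17, 19, 23, 41}.
v=3: a=3^5·(≡2), b=3^1·(≡1) mod 3; (2|3)=-1, (1|3)=+1; (−1)^{5·1·1}·(-1)^1·(+1)^5 = +1.
v=17: a=17^1·(≡8), b=17^-2·(≡3) mod 17; (8|17)=+1, (3|17)=-1; (−1)^{1·-2·8}·(+1)^-2·(-1)^1 = -1.
v=5: a=5^0·(≡3), b=5^-2·(≡2) mod 5; (3|5)=-1, (2|5)=-1; (−1)^{0·-2·2}·(-1)^-2·(-1)^0 = +1.
v=∞: 357 > 0 and 3 > 0  ⇒  (a,b)_∞ = +1.
v=23: a=23^0·(≡12), b=23^2·(≡4) mod 23; (12|23)=+1, (4|23)=+1; (−1)^{0·2·11}·(+1)^2·(+1)^0 = +1.
v=19: a=19^2·(≡10), b=19^0·(≡8) mod 19; (10|19)=-1, (8|19)=-1; (−1)^{2·0·9}·(-1)^0·(-1)^2 = +1.
v=7: a=7^1·(≡1), b=7^0·(≡6) mod 7; (1|7)=+1, (6|7)=-1; (−1)^{1·0·3}·(+1)^0·(-1)^1 = -1.
v=2: v_2(a)=-2, v_2(b)=2; units ≡ 5, 3 (mod 8); ε·ε+αω+βω = 0·1+-2·1+2·1 ≡ 0  ⇒  (a,b)_2 = +1.
v=41: a=41^-2·(≡17), b=41^0·(≡22) mod 41; (17|41)=-1, (22|41)=-1; (−1)^{-2·0·20}·(-1)^0·(-1)^-2 = +1.
(357, 3 / ℚ) ramifies at {7, 17}: a division algebra.

[7, 17]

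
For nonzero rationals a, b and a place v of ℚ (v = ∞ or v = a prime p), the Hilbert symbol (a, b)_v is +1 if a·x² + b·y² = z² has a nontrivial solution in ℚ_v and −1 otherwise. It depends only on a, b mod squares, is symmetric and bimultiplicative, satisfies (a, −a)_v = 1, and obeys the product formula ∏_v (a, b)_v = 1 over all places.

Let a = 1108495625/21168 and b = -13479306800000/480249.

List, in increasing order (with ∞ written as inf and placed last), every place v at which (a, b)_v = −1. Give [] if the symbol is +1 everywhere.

(a, b) ≡ (51, -3230) mod (ℚ^×)²; places V = {2, 3, 5, 7, 11, 17, 19, ∞}.
(a,b)_∞: sgn(51)=+, sgn(-3230)=−, so +1.
(a,b)_11: α=0, u≡7; β=-2, v≡4 (mod 11); (7|11)=-1, (4|11)=+1; sign (−1)^0·-1^-2·+1^0 = +1.
(a,b)_7: α=-2, u≡4; β=-2, v≡1 (mod 7); (4|7)=+1, (1|7)=+1; sign (−1)^0·+1^-2·+1^-2 = +1.
(a,b)_17: α=3, u≡6; β=3, v≡5 (mod 17); (6|17)=-1, (5|17)=-1; sign (−1)^0·-1^3·-1^3 = +1.
(a,b)_2: α=-4, β=7; u≡3, v≡1 (mod 8); ε(u)ε(v)=1·0, αω(v)=-4·0, βω(u)=7·1; sum ≡ 1  ⇒  -1.
(a,b)_5: α=4, u≡1; β=5, v≡1 (mod 5); (1|5)=+1, (1|5)=+1; sign (−1)^0·+1^5·+1^4 = +1.
(a,b)_19: α=2, u≡8; β=3, v≡4 (mod 19); (8|19)=-1, (4|19)=+1; sign (−1)^0·-1^3·+1^2 = -1.
(a,b)_3: α=-3, u≡2; β=-4, v≡1 (mod 3); (2|3)=-1, (1|3)=+1; sign (−1)^0·-1^-4·+1^-3 = +1.
(51, -3230 / ℚ) ramifies at {2, 19}: a division algebra.

[2, 19]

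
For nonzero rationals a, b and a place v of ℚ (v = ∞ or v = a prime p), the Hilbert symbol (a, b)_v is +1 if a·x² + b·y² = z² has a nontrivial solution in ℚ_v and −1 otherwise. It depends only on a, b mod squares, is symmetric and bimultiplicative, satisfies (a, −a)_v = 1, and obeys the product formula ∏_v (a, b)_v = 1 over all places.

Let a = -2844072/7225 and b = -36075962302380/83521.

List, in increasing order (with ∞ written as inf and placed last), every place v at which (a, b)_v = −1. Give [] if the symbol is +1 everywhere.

[2, 5, 19, inf]

Mod squares: a ≡ -8778, b ≡ -195. Check v ∈ {∞, 2, 3, 5, 7, 11, 13, 17, 19}.
v=∞: -8778 < 0 and -195 < 0  ⇒  (a,b)_∞ = -1.
v=11: a=11^1·(≡4), b=11^2·(≡3) mod 11; (4|11)=+1, (3|11)=+1; (−1)^{1·2·5}·(+1)^2·(+1)^1 = +1.
v=5: a=5^-2·(≡2), b=5^1·(≡4) mod 5; (2|5)=-1, (4|5)=+1; (−1)^{-2·1·2}·(-1)^1·(+1)^-2 = -1.
v=13: a=13^0·(≡12), b=13^1·(≡8) mod 13; (12|13)=+1, (8|13)=-1; (−1)^{0·1·6}·(+1)^1·(-1)^0 = +1.
v=17: a=17^-2·(≡12), b=17^-4·(≡4) mod 17; (12|17)=-1, (4|17)=+1; (−1)^{-2·-4·8}·(-1)^-4·(+1)^-2 = +1.
v=2: v_2(a)=3, v_2(b)=2; units ≡ 3, 5 (mod 8); ε·ε+αω+βω = 1·0+3·1+2·1 ≡ 1  ⇒  (a,b)_2 = -1.
v=7: a=7^1·(≡5), b=7^6·(≡2) mod 7; (5|7)=-1, (2|7)=+1; (−1)^{1·6·3}·(-1)^6·(+1)^1 = +1.
v=19: a=19^1·(≡14), b=19^2·(≡2) mod 19; (14|19)=-1, (2|19)=-1; (−1)^{1·2·9}·(-1)^2·(-1)^1 = -1.
v=3: a=3^5·(≡2), b=3^3·(≡1) mod 3; (2|3)=-1, (1|3)=+1; (−1)^{5·3·1}·(-1)^3·(+1)^5 = +1.
|Ram(-8778, -195)| = 4, even; anisotropic at {2, 5, 19, ∞}.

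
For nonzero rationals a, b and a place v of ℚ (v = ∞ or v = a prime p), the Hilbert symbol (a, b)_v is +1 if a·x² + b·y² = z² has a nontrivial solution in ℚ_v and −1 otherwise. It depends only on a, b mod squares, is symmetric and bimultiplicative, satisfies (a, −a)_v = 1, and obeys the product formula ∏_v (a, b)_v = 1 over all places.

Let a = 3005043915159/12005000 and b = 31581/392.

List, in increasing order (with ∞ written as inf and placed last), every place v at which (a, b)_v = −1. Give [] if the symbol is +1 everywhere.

[2, 13, 29, 31]

Mod squares: a ≡ 19096558, b ≡ 58. Check v ∈ {∞, 2, 3, 5, 7, 11, 13, 17, 19, 29, 31, 43}.
v=∞: 19096558 > 0 and 58 > 0  ⇒  (a,b)_∞ = +1.
v=3: a=3^2·(≡1), b=3^2·(≡1) mod 3; (1|3)=+1, (1|3)=+1; (−1)^{2·2·1}·(+1)^2·(+1)^2 = +1.
v=31: a=31^1·(≡15), b=31^0·(≡12) mod 31; (15|31)=-1, (12|31)=-1; (−1)^{1·0·15}·(-1)^0·(-1)^1 = -1.
v=11: a=11^2·(≡6), b=11^2·(≡9) mod 11; (6|11)=-1, (9|11)=+1; (−1)^{2·2·5}·(-1)^2·(+1)^2 = +1.
v=7: a=7^-4·(≡3), b=7^-2·(≡4) mod 7; (3|7)=-1, (4|7)=+1; (−1)^{-4·-2·3}·(-1)^-2·(+1)^-4 = +1.
v=19: a=19^1·(≡6), b=19^0·(≡5) mod 19; (6|19)=+1, (5|19)=+1; (−1)^{1·0·9}·(+1)^0·(+1)^1 = +1.
v=17: a=17^2·(≡1), b=17^0·(≡12) mod 17; (1|17)=+1, (12|17)=-1; (−1)^{2·0·8}·(+1)^0·(-1)^2 = +1.
v=13: a=13^1·(≡7), b=13^0·(≡2) mod 13; (7|13)=-1, (2|13)=-1; (−1)^{1·0·6}·(-1)^0·(-1)^1 = -1.
v=2: v_2(a)=-3, v_2(b)=-3; units ≡ 7, 5 (mod 8); ε·ε+αω+βω = 1·0+-3·1+-3·0 ≡ 1  ⇒  (a,b)_2 = -1.
v=5: a=5^-4·(≡3), b=5^0·(≡3) mod 5; (3|5)=-1, (3|5)=-1; (−1)^{-4·0·2}·(-1)^0·(-1)^-4 = +1.
v=29: a=29^1·(≡16), b=29^1·(≡3) mod 29; (16|29)=+1, (3|29)=-1; (−1)^{1·1·14}·(+1)^1·(-1)^1 = -1.
v=43: a=43^1·(≡2), b=43^0·(≡21) mod 43; (2|43)=-1, (21|43)=+1; (−1)^{1·0·21}·(-1)^0·(+1)^1 = +1.
(19096558, 58 / ℚ) ramifies at {2, 13, 29, 31}: a division algebra.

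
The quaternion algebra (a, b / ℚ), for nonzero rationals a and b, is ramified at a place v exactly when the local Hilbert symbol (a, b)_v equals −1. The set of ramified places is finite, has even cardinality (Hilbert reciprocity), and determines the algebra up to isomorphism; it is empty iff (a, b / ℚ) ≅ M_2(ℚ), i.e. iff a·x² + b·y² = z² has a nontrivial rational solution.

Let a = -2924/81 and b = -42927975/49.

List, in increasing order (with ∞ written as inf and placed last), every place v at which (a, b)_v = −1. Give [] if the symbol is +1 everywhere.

Mod squares: a ≡ -731, b ≡ -21199. Check v ∈ {∞, 2, 3, 5, 7, 17, 29, 43}.
v=17: a=17^1·(≡9), b=17^1·(≡6) mod 17; (9|17)=+1, (6|17)=-1; (−1)^{1·1·8}·(+1)^1·(-1)^1 = -1.
v=3: a=3^-4·(≡1), b=3^4·(≡2) mod 3; (1|3)=+1, (2|3)=-1; (−1)^{-4·4·1}·(+1)^4·(-1)^-4 = +1.
v=7: a=7^0·(≡4), b=7^-2·(≡1) mod 7; (4|7)=+1, (1|7)=+1; (−1)^{0·-2·3}·(+1)^-2·(+1)^0 = +1.
v=∞: -731 < 0 and -21199 < 0  ⇒  (a,b)_∞ = -1.
v=43: a=43^1·(≡5), b=43^1·(≡1) mod 43; (5|43)=-1, (1|43)=+1; (−1)^{1·1·21}·(-1)^1·(+1)^1 = +1.
v=2: v_2(a)=2, v_2(b)=0; units ≡ 5, 1 (mod 8); ε·ε+αω+βω = 0·0+2·0+0·1 ≡ 0  ⇒  (a,b)_2 = +1.
v=5: a=5^0·(≡1), b=5^2·(≡4) mod 5; (1|5)=+1, (4|5)=+1; (−1)^{0·2·2}·(+1)^2·(+1)^0 = +1.
v=29: a=29^0·(≡4), b=29^1·(≡16) mod 29; (4|29)=+1, (16|29)=+1; (−1)^{0·1·14}·(+1)^1·(+1)^0 = +1.
Ram(-731, -21199) = {17, ∞}; no ℚ_17-point on the conic.

[17, inf]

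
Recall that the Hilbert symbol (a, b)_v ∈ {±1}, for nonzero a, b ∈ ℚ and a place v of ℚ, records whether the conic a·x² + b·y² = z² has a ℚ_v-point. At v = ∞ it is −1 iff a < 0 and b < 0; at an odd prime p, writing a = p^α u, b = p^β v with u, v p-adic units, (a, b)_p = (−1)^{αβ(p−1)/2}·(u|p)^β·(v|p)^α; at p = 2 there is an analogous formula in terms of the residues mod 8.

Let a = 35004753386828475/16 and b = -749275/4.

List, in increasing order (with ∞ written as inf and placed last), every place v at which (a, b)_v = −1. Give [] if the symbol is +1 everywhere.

[3, 23, 29, 43]

(a, b) ≡ (1558779, -29971) mod (ℚ^×)²; places V = {2, 3, 5, 17, 19, 23, 29, 41, 43, ∞}.
(a,b)_19: α=1, u≡14; β=0, v≡7 (mod 19); (14|19)=-1, (7|19)=+1; sign (−1)^0·-1^0·+1^1 = +1.
(a,b)_41: α=3, u≡27; β=1, v≡13 (mod 41); (27|41)=-1, (13|41)=-1; sign (−1)^0·-1^1·-1^3 = +1.
(a,b)_3: α=1, u≡2; β=0, v≡2 (mod 3); (2|3)=-1, (2|3)=-1; sign (−1)^0·-1^0·-1^1 = -1.
(a,b)_∞: sgn(1558779)=+, sgn(-29971)=−, so +1.
(a,b)_43: α=2, u≡18; β=1, v≡19 (mod 43); (18|43)=-1, (19|43)=-1; sign (−1)^0·-1^1·-1^2 = -1.
(a,b)_2: α=-4, β=-2; u≡3, v≡5 (mod 8); ε(u)ε(v)=1·0, αω(v)=-4·1, βω(u)=-2·1; sum ≡ 0  ⇒  +1.
(a,b)_5: α=2, u≡4; β=2, v≡1 (mod 5); (4|5)=+1, (1|5)=+1; sign (−1)^0·+1^2·+1^2 = +1.
(a,b)_23: α=1, u≡19; β=0, v≡22 (mod 23); (19|23)=-1, (22|23)=-1; sign (−1)^0·-1^0·-1^1 = -1.
(a,b)_17: α=2, u≡9; β=1, v≡10 (mod 17); (9|17)=+1, (10|17)=-1; sign (−1)^0·+1^1·-1^2 = +1.
(a,b)_29: α=1, u≡10; β=0, v≡14 (mod 29); (10|29)=-1, (14|29)=-1; sign (−1)^0·-1^0·-1^1 = -1.
(1558779, -29971 / ℚ) ramifies at {3, 23, 29, 43}: a division algebra.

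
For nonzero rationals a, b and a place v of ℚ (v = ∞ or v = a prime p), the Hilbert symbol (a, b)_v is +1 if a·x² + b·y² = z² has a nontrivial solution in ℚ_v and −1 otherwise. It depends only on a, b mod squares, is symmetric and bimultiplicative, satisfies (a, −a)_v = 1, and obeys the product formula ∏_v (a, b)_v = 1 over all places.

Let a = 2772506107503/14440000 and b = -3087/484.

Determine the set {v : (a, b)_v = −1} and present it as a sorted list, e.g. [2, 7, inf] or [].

[7, 17, 41, 47]

Mod squares: a ≡ 15495007, b ≡ -7. Check v ∈ {∞, 2, 3, 5, 7, 11, 17, 19, 41, 43, 47}.
v=43: a=43^1·(≡16), b=43^0·(≡36) mod 43; (16|43)=+1, (36|43)=+1; (−1)^{1·0·21}·(+1)^0·(+1)^1 = +1.
v=11: a=11^1·(≡10), b=11^-2·(≡1) mod 11; (10|11)=-1, (1|11)=+1; (−1)^{1·-2·5}·(-1)^-2·(+1)^1 = +1.
v=3: a=3^4·(≡1), b=3^2·(≡2) mod 3; (1|3)=+1, (2|3)=-1; (−1)^{4·2·1}·(+1)^2·(-1)^4 = +1.
v=41: a=41^1·(≡30), b=41^0·(≡22) mod 41; (30|41)=-1, (22|41)=-1; (−1)^{1·0·20}·(-1)^0·(-1)^1 = -1.
v=47: a=47^3·(≡15), b=47^0·(≡38) mod 47; (15|47)=-1, (38|47)=-1; (−1)^{3·0·23}·(-1)^0·(-1)^3 = -1.
v=2: v_2(a)=-6, v_2(b)=-2; units ≡ 7, 1 (mod 8); ε·ε+αω+βω = 1·0+-6·0+-2·0 ≡ 0  ⇒  (a,b)_2 = +1.
v=17: a=17^1·(≡1), b=17^0·(≡3) mod 17; (1|17)=+1, (3|17)=-1; (−1)^{1·0·8}·(+1)^0·(-1)^1 = -1.
v=5: a=5^-4·(≡2), b=5^0·(≡2) mod 5; (2|5)=-1, (2|5)=-1; (−1)^{-4·0·2}·(-1)^0·(-1)^-4 = +1.
v=19: a=19^-2·(≡8), b=19^0·(≡18) mod 19; (8|19)=-1, (18|19)=-1; (−1)^{-2·0·9}·(-1)^0·(-1)^-2 = +1.
v=∞: 15495007 > 0 and -7 < 0  ⇒  (a,b)_∞ = +1.
v=7: a=7^0·(≡6), b=7^3·(≡5) mod 7; (6|7)=-1, (5|7)=-1; (−1)^{0·3·3}·(-1)^3·(-1)^0 = -1.
|Ram(15495007, -7)| = 4, even; anisotropic at {7, 17, 41, 47}.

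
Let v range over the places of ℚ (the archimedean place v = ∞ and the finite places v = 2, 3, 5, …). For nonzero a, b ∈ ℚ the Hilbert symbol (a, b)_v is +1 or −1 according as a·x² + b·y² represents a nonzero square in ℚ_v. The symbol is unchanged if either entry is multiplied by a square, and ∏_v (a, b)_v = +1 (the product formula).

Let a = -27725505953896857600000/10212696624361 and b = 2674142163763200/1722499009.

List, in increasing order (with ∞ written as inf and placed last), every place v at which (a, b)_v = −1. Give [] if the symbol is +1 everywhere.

[5, 23]

(a, b) ≡ (-115, 23) mod (ℚ^×)²; places V = {2, 3, 5, 7, 11, 13, 23, ∞}.
(a,b)_7: α=-8, u≡4; β=-6, v≡1 (mod 7); (4|7)=+1, (1|7)=+1; sign (−1)^0·+1^-6·+1^-8 = +1.
(a,b)_11: α=-6, u≡6; β=-4, v≡5 (mod 11); (6|11)=-1, (5|11)=+1; sign (−1)^0·-1^-4·+1^-6 = +1.
(a,b)_3: α=12, u≡2; β=8, v≡2 (mod 3); (2|3)=-1, (2|3)=-1; sign (−1)^0·-1^8·-1^12 = +1.
(a,b)_∞: sgn(-115)=−, sgn(23)=+, so +1.
(a,b)_13: α=2, u≡7; β=2, v≡1 (mod 13); (7|13)=-1, (1|13)=+1; sign (−1)^0·-1^2·+1^2 = +1.
(a,b)_5: α=5, u≡3; β=2, v≡2 (mod 5); (3|5)=-1, (2|5)=-1; sign (−1)^0·-1^2·-1^5 = -1.
(a,b)_2: α=32, β=22; u≡5, v≡7 (mod 8); ε(u)ε(v)=0·1, αω(v)=32·0, βω(u)=22·1; sum ≡ 0  ⇒  +1.
(a,b)_23: α=1, u≡8; β=1, v≡16 (mod 23); (8|23)=+1, (16|23)=+1; sign (−1)^1·+1^1·+1^1 = -1.
(-115, 23 / ℚ) ramifies at {5, 23}: a division algebra.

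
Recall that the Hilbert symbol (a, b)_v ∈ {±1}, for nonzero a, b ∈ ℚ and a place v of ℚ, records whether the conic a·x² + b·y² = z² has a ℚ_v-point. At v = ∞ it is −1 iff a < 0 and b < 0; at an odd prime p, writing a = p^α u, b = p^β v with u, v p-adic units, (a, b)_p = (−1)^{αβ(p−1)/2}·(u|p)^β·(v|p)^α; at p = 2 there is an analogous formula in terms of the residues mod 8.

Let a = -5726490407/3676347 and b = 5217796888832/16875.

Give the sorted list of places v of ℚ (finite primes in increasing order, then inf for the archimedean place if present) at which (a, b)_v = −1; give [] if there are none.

[2, 37]

(a, b) ≡ (-1221, 37851) mod (ℚ^×)²; places V = {2, 3, 5, 11, 31, 37, 41, ∞}.
(a,b)_∞: sgn(-1221)=−, sgn(37851)=+, so +1.
(a,b)_5: α=0, u≡4; β=-4, v≡1 (mod 5); (4|5)=+1, (1|5)=+1; sign (−1)^0·+1^-4·+1^0 = +1.
(a,b)_3: α=-7, u≡1; β=-3, v≡2 (mod 3); (1|3)=+1, (2|3)=-1; sign (−1)^1·+1^-3·-1^-7 = +1.
(a,b)_2: α=0, β=8; u≡3, v≡3 (mod 8); ε(u)ε(v)=1·1, αω(v)=0·1, βω(u)=8·1; sum ≡ 1  ⇒  -1.
(a,b)_31: α=2, u≡1; β=3, v≡26 (mod 31); (1|31)=+1, (26|31)=-1; sign (−1)^0·+1^3·-1^2 = +1.
(a,b)_37: α=1, u≡1; β=1, v≡17 (mod 37); (1|37)=+1, (17|37)=-1; sign (−1)^0·+1^1·-1^1 = -1.
(a,b)_41: α=-2, u≡33; β=2, v≡20 (mod 41); (33|41)=+1, (20|41)=+1; sign (−1)^0·+1^2·+1^-2 = +1.
(a,b)_11: α=5, u≡7; β=1, v≡5 (mod 11); (7|11)=-1, (5|11)=+1; sign (−1)^1·-1^1·+1^5 = +1.
(-1221, 37851 / ℚ) ramifies at {2, 37}: a division algebra.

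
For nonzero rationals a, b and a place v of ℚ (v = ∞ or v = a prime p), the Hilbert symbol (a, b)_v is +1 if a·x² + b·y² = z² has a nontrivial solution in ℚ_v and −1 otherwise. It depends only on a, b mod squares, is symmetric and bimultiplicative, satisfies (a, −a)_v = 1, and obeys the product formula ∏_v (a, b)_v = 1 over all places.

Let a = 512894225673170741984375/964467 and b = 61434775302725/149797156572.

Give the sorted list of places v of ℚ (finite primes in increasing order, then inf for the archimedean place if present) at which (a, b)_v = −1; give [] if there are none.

(a, b) ≡ (69, 30107) mod (ℚ^×)²; places V = {2, 3, 5, 7, 11, 17, 23, 41, 43, 53, ∞}.
(a,b)_2: α=0, β=-2; u≡5, v≡3 (mod 8); ε(u)ε(v)=0·1, αω(v)=0·1, βω(u)=-2·1; sum ≡ 0  ⇒  +1.
(a,b)_23: α=3, u≡9; β=1, v≡14 (mod 23); (9|23)=+1, (14|23)=-1; sign (−1)^1·+1^1·-1^3 = +1.
(a,b)_43: α=0, u≡39; β=-2, v≡22 (mod 43); (39|43)=-1, (22|43)=-1; sign (−1)^0·-1^-2·-1^0 = +1.
(a,b)_5: α=6, u≡1; β=2, v≡2 (mod 5); (1|5)=+1, (2|5)=-1; sign (−1)^0·+1^2·-1^6 = +1.
(a,b)_41: α=4, u≡35; β=2, v≡27 (mod 41); (35|41)=-1, (27|41)=-1; sign (−1)^0·-1^2·-1^4 = +1.
(a,b)_53: α=4, u≡29; β=2, v≡41 (mod 53); (29|53)=+1, (41|53)=-1; sign (−1)^0·+1^2·-1^4 = +1.
(a,b)_∞: sgn(69)=+, sgn(30107)=+, so +1.
(a,b)_11: α=2, u≡5; β=3, v≡4 (mod 11); (5|11)=+1, (4|11)=+1; sign (−1)^0·+1^3·+1^2 = +1.
(a,b)_7: α=-2, u≡6; β=-3, v≡3 (mod 7); (6|7)=-1, (3|7)=-1; sign (−1)^0·-1^-3·-1^-2 = -1.
(a,b)_3: α=-9, u≡2; β=-10, v≡2 (mod 3); (2|3)=-1, (2|3)=-1; sign (−1)^0·-1^-10·-1^-9 = -1.
(a,b)_17: α=0, u≡2; β=1, v≡5 (mod 17); (2|17)=+1, (5|17)=-1; sign (−1)^0·+1^1·-1^0 = +1.
Ram(69, 30107) = {3, 7}; no ℚ_3-point on the conic.

[3, 7]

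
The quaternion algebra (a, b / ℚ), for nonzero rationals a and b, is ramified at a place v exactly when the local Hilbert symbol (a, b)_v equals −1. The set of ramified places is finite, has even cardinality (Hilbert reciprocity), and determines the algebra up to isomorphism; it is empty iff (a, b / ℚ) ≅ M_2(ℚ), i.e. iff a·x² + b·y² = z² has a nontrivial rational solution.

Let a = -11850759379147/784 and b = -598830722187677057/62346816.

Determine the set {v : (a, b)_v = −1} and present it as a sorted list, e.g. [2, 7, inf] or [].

(a, b) ≡ (-784363, -234524537) mod (ℚ^×)²; places V = {2, 3, 7, 13, 17, 23, 29, 37, 43, 47, ∞}.
(a,b)_23: α=2, u≡8; β=3, v≡18 (mod 23); (8|23)=+1, (18|23)=+1; sign (−1)^0·+1^3·+1^2 = +1.
(a,b)_37: α=1, u≡17; β=1, v≡20 (mod 37); (17|37)=-1, (20|37)=-1; sign (−1)^0·-1^1·-1^1 = +1.
(a,b)_43: α=1, u≡28; β=1, v≡20 (mod 43); (28|43)=-1, (20|43)=-1; sign (−1)^1·-1^1·-1^1 = -1.
(a,b)_47: α=0, u≡5; β=-2, v≡40 (mod 47); (5|47)=-1, (40|47)=-1; sign (−1)^0·-1^-2·-1^0 = +1.
(a,b)_3: α=0, u≡2; β=-2, v≡1 (mod 3); (2|3)=-1, (1|3)=+1; sign (−1)^0·-1^-2·+1^0 = +1.
(a,b)_13: α=4, u≡8; β=7, v≡5 (mod 13); (8|13)=-1, (5|13)=-1; sign (−1)^0·-1^7·-1^4 = -1.
(a,b)_17: α=1, u≡16; β=1, v≡12 (mod 17); (16|17)=+1, (12|17)=-1; sign (−1)^0·+1^1·-1^1 = -1.
(a,b)_2: α=-4, β=-6; u≡5, v≡7 (mod 8); ε(u)ε(v)=0·1, αω(v)=-4·0, βω(u)=-6·1; sum ≡ 0  ⇒  +1.
(a,b)_29: α=1, u≡10; β=1, v≡12 (mod 29); (10|29)=-1, (12|29)=-1; sign (−1)^0·-1^1·-1^1 = +1.
(a,b)_∞: sgn(-784363)=−, sgn(-234524537)=−, so -1.
(a,b)_7: α=-2, u≡2; β=-2, v≡6 (mod 7); (2|7)=+1, (6|7)=-1; sign (−1)^0·+1^-2·-1^-2 = +1.
(-784363, -234524537 / ℚ) ramifies at {13, 17, 43, ∞}: a division algebra.

[13, 17, 43, inf]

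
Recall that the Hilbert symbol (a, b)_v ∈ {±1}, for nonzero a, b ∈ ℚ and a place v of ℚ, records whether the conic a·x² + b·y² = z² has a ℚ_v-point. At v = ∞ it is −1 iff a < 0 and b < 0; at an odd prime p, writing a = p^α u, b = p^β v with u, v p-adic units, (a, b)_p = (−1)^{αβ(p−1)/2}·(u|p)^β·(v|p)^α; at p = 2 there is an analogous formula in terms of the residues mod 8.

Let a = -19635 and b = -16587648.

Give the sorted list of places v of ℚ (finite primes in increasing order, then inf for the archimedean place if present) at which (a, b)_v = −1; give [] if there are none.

Mod squares: a ≡ -19635, b ≡ -238. Check v ∈ {∞, 2, 3, 5, 7, 11, 17}.
v=5: a=5^1·(≡3), b=5^0·(≡2) mod 5; (3|5)=-1, (2|5)=-1; (−1)^{1·0·2}·(-1)^0·(-1)^1 = -1.
v=17: a=17^1·(≡1), b=17^1·(≡5) mod 17; (1|17)=+1, (5|17)=-1; (−1)^{1·1·8}·(+1)^1·(-1)^1 = -1.
v=3: a=3^1·(≡1), b=3^2·(≡2) mod 3; (1|3)=+1, (2|3)=-1; (−1)^{1·2·1}·(+1)^2·(-1)^1 = -1.
v=∞: -19635 < 0 and -238 < 0  ⇒  (a,b)_∞ = -1.
v=7: a=7^1·(≡2), b=7^1·(≡4) mod 7; (2|7)=+1, (4|7)=+1; (−1)^{1·1·3}·(+1)^1·(+1)^1 = -1.
v=11: a=11^1·(≡8), b=11^2·(≡5) mod 11; (8|11)=-1, (5|11)=+1; (−1)^{1·2·5}·(-1)^2·(+1)^1 = +1.
v=2: v_2(a)=0, v_2(b)=7; units ≡ 5, 1 (mod 8); ε·ε+αω+βω = 0·0+0·0+7·1 ≡ 1  ⇒  (a,b)_2 = -1.
(-19635, -238 / ℚ) ramifies at {2, 3, 5, 7, 17, ∞}: a division algebra.

[2, 3, 5, 7, 17, inf]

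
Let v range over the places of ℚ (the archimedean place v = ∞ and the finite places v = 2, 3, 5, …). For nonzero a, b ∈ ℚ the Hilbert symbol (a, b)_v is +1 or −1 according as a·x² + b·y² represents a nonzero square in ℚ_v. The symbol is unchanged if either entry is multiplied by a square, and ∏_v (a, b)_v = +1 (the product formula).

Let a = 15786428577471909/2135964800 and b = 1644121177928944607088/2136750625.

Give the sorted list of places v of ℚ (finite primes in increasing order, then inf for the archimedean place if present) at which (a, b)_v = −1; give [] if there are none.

[]

(a, b) ≡ (9338, 23) mod (ℚ^×)²; places V = {2, 3, 5, 7, 19, 23, 29, 43, 47, ∞}.
(a,b)_5: α=-2, u≡2; β=-4, v≡3 (mod 5); (2|5)=-1, (3|5)=-1; sign (−1)^0·-1^-4·-1^-2 = +1.
(a,b)_47: α=2, u≡12; β=0, v≡26 (mod 47); (12|47)=+1, (26|47)=-1; sign (−1)^0·+1^0·-1^2 = +1.
(a,b)_19: α=-2, u≡9; β=0, v≡16 (mod 19); (9|19)=+1, (16|19)=+1; sign (−1)^0·+1^0·+1^-2 = +1.
(a,b)_2: α=-7, β=4; u≡5, v≡7 (mod 8); ε(u)ε(v)=0·1, αω(v)=-7·0, βω(u)=4·1; sum ≡ 0  ⇒  +1.
(a,b)_43: α=-2, u≡7; β=-4, v≡41 (mod 43); (7|43)=-1, (41|43)=+1; sign (−1)^0·-1^-4·+1^-2 = +1.
(a,b)_7: α=3, u≡4; β=2, v≡4 (mod 7); (4|7)=+1, (4|7)=+1; sign (−1)^0·+1^2·+1^3 = +1.
(a,b)_23: α=3, u≡10; β=5, v≡3 (mod 23); (10|23)=-1, (3|23)=+1; sign (−1)^1·-1^5·+1^3 = +1.
(a,b)_29: α=1, u≡21; β=2, v≡5 (mod 29); (21|29)=-1, (5|29)=+1; sign (−1)^0·-1^2·+1^1 = +1.
(a,b)_∞: sgn(9338)=+, sgn(23)=+, so +1.
(a,b)_3: α=10, u≡2; β=18, v≡2 (mod 3); (2|3)=-1, (2|3)=-1; sign (−1)^0·-1^18·-1^10 = +1.
Every local symbol is +1, so the conic 9338·x² + 23·y² = z² has ℚ_v-points for all v and hence a ℚ-point; (a, b / ℚ) ≅ M_2(ℚ).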